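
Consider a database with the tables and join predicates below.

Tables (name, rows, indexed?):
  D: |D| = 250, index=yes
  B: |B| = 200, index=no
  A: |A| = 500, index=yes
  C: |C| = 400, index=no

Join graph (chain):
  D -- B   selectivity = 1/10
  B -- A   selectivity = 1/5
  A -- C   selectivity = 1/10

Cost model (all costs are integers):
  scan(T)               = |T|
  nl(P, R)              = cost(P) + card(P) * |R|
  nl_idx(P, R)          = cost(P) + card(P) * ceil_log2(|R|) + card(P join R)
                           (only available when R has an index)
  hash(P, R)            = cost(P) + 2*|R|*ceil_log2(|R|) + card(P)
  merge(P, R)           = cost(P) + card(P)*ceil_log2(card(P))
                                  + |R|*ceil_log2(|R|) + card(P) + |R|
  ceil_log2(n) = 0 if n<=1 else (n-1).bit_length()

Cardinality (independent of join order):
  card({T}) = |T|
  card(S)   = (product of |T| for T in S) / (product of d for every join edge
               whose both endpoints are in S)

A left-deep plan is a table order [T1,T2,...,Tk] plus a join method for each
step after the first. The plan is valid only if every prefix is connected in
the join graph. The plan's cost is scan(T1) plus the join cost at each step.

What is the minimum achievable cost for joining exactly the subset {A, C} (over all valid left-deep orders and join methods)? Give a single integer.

8200

Selinger DP over subsets of {A,C}:
  {A}: scan cost=500, card=500
  {C}: scan cost=400, card=400
  {AC}: card=20000; try (C,hash)→8200, (A,merge)→9400, (C,merge)→9500, (A,hash)→9800, (A,nl_idx)→24000, (A,nl)→200400 …(+1); best=8200 via (C,hash)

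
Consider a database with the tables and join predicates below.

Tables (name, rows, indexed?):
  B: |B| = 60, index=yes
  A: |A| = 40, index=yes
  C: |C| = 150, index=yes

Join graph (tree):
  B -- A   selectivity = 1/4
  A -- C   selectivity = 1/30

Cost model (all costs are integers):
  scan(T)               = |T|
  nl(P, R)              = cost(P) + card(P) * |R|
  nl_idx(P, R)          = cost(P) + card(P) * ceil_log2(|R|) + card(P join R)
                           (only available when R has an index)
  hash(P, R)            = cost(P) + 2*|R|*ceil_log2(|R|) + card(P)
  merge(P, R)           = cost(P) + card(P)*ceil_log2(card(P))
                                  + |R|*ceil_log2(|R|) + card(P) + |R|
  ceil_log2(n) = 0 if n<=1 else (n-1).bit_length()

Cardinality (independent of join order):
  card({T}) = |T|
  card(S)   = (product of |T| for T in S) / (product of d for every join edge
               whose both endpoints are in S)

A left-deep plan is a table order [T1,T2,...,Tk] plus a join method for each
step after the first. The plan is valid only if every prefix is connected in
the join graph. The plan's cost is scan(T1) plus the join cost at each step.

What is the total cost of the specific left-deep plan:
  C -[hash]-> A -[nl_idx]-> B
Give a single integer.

step 1: scan C: cost=150, card=150
step 2: join A via hash
    card(P join A) = 150*40/(30) = 200
    cost = 150 + 2*40*6 + 150 = 780
step 3: join B via nl_idx
    card(P join B) = 200*60/(4) = 3000
    cost = 780 + 200*6 + 3000 = 4980

4980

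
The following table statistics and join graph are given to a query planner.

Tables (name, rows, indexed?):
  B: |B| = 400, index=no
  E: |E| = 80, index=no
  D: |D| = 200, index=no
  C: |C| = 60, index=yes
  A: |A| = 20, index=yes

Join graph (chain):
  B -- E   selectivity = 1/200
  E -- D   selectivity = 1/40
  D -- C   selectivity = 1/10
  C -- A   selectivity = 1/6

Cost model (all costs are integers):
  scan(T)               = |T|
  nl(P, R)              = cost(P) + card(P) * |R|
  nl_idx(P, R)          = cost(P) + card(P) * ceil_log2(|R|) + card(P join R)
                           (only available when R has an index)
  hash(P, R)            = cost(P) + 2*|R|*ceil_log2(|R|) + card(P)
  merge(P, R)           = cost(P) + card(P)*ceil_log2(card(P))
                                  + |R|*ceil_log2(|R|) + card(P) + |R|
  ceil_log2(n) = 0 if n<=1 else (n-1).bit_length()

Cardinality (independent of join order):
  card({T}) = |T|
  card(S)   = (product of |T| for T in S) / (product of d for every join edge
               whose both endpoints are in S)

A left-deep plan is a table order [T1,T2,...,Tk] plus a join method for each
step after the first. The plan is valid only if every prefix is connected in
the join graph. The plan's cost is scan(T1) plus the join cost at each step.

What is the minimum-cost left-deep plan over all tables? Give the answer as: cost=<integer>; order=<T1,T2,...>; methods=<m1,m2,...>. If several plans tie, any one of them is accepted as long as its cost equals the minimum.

Selinger DP (subsets sized 1..n):
  {B}: scan cost=400, card=400
  {E}: scan cost=80, card=80
  {D}: scan cost=200, card=200
  {C}: scan cost=60, card=60
  {A}: scan cost=20, card=20
  {BE}: card=160; try (E,hash)→1920, (B,merge)→4720, (E,merge)→5040, (B,hash)→7360, (B,nl)→32080, (E,nl)→32400; best=1920 via (E,hash)
  {DE}: card=400; try (E,hash)→1520, (D,merge)→2520, (E,merge)→2640, (D,hash)→3360, (D,nl)→16080, (E,nl)→16200; best=1520 via (E,hash)
  {CD}: card=1200; try (C,hash)→1120, (D,merge)→2280, (C,merge)→2420, (C,nl_idx)→2600, (D,hash)→3320, (D,nl)→12060 …(+1); best=1120 via (C,hash)
  {AC}: card=200; try (A,hash)→320, (C,nl_idx)→340, (C,merge)→560, (A,nl_idx)→560, (A,merge)→600, (C,hash)→760 …(+2); best=320 via (A,hash)
  {BDE}: card=800; try (D,merge)→5160, (D,hash)→5280, (B,hash)→9120, (B,merge)→9520, (D,nl)→33920, (B,nl)→161520; best=5160 via (D,merge)
  {CDE}: card=2400; try (C,hash)→2640, (E,hash)→3440, (C,merge)→5940, (C,nl_idx)→6320, (E,merge)→16160, (C,nl)→25520 …(+1); best=2640 via (C,hash)
  {ACD}: card=4000; try (A,hash)→2520, (D,hash)→3720, (D,merge)→3920, (A,nl_idx)→11120, (A,merge)→15640, (A,nl)→25120 …(+1); best=2520 via (A,hash)
  {BCDE}: card=4800; try (C,hash)→6680, (B,hash)→12240, (C,merge)→14380, (C,nl_idx)→14760, (B,merge)→37840, (C,nl)→53160 …(+1); best=6680 via (C,hash)
  {ACDE}: card=8000; try (A,hash)→5240, (E,hash)→7640, (A,nl_idx)→22640, (A,merge)→33960, (A,nl)→50640, (E,merge)→55160 …(+1); best=5240 via (A,hash)
  {ABCDE}: card=16000; try (A,hash)→11680, (B,hash)→20440, (A,nl_idx)→46680, (A,merge)→74000, (A,nl)→102680, (B,merge)→121240 …(+1); best=11680 via (A,hash)

cost=11680; order=B,E,D,C,A; methods=hash,merge,hash,hash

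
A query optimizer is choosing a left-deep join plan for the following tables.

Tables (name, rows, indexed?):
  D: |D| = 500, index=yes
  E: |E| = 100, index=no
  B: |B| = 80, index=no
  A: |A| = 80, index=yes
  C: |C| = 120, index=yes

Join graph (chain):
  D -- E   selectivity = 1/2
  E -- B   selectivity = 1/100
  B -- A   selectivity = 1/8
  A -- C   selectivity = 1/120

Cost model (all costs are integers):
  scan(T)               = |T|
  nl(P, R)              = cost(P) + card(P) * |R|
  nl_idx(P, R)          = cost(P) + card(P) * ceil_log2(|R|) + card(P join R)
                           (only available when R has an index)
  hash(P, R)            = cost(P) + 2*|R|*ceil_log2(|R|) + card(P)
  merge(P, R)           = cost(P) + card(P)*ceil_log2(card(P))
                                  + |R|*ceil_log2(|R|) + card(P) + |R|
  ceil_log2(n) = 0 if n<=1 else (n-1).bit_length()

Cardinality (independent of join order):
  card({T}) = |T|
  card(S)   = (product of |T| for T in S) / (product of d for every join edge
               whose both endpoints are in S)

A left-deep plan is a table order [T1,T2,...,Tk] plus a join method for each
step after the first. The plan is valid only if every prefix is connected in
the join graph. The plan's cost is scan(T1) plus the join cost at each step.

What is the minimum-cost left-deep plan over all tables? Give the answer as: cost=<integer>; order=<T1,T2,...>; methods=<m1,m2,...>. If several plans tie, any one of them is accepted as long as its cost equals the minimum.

Selinger DP (subsets sized 1..n):
  {D}: scan cost=500, card=500
  {E}: scan cost=100, card=100
  {B}: scan cost=80, card=80
  {A}: scan cost=80, card=80
  {C}: scan cost=120, card=120
  {DE}: card=25000; try (E,hash)→2400, (D,merge)→5900, (E,merge)→6300, (D,hash)→9200, (D,nl_idx)→26000, (D,nl)→50100 …(+1); best=2400 via (E,hash)
  {BE}: card=80; try (B,hash)→1320, (E,merge)→1520, (B,merge)→1540, (E,hash)→1560, (E,nl)→8080, (B,nl)→8100; best=1320 via (B,hash)
  {AB}: card=800; try (B,hash)→1280, (A,hash)→1280, (B,merge)→1360, (A,merge)→1360, (A,nl_idx)→1440, (B,nl)→6480 …(+1); best=1280 via (B,hash)
  {AC}: card=80; try (C,nl_idx)→720, (A,nl_idx)→1040, (A,hash)→1360, (C,merge)→1680, (A,merge)→1720, (C,hash)→1840 …(+2); best=720 via (C,nl_idx)
  {BDE}: card=20000; try (D,merge)→6960, (D,hash)→10400, (D,nl_idx)→22040, (B,hash)→28520, (D,nl)→41320, (B,merge)→403040 …(+1); best=6960 via (D,merge)
  {ABE}: card=800; try (A,hash)→2520, (A,merge)→2600, (A,nl_idx)→2680, (E,hash)→3480, (A,nl)→7720, (E,merge)→10880 …(+1); best=2520 via (A,hash)
  {ABC}: card=800; try (B,hash)→1920, (B,merge)→2000, (C,hash)→3760, (B,nl)→7120, (C,nl_idx)→7680, (C,merge)→11040 …(+1); best=1920 via (B,hash)
  {ABDE}: card=200000; try (D,hash)→12320, (D,merge)→16320, (A,hash)→28080, (D,nl_idx)→209720, (A,merge)→327600, (A,nl_idx)→346960 …(+2); best=12320 via (D,hash)
  {ABCE}: card=800; try (E,hash)→4120, (C,hash)→5000, (C,nl_idx)→8920, (E,merge)→11520, (C,merge)→12280, (E,nl)→81920 …(+1); best=4120 via (E,hash)
  {ABCDE}: card=200000; try (D,hash)→13920, (D,merge)→17920, (D,nl_idx)→211320, (C,hash)→214000, (D,nl)→404120, (C,nl_idx)→1612320 …(+2); best=13920 via (D,hash)

cost=13920; order=A,C,B,E,D; methods=nl_idx,hash,hash,hash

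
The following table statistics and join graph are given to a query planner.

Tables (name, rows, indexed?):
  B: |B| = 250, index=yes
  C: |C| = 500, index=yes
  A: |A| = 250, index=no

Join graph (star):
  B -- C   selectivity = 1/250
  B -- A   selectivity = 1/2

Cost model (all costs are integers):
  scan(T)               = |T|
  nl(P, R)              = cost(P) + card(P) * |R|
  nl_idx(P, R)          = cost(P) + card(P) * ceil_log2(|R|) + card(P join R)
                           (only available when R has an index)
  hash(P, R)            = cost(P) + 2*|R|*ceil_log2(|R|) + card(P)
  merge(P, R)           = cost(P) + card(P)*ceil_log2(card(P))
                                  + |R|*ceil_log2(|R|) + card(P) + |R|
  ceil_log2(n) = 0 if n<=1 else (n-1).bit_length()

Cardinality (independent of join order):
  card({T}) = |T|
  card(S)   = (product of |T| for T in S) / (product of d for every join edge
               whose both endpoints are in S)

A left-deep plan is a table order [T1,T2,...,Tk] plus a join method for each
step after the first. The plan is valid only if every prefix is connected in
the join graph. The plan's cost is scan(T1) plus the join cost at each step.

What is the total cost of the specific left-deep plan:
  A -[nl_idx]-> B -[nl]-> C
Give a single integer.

15658500

step 1: scan A: cost=250, card=250
step 2: join B via nl_idx
    card(P join B) = 250*250/(2) = 31250
    cost = 250 + 250*8 + 31250 = 33500
step 3: join C via nl
    card(P join C) = 31250*500/(250) = 62500
    cost = 33500 + 31250*500 = 15658500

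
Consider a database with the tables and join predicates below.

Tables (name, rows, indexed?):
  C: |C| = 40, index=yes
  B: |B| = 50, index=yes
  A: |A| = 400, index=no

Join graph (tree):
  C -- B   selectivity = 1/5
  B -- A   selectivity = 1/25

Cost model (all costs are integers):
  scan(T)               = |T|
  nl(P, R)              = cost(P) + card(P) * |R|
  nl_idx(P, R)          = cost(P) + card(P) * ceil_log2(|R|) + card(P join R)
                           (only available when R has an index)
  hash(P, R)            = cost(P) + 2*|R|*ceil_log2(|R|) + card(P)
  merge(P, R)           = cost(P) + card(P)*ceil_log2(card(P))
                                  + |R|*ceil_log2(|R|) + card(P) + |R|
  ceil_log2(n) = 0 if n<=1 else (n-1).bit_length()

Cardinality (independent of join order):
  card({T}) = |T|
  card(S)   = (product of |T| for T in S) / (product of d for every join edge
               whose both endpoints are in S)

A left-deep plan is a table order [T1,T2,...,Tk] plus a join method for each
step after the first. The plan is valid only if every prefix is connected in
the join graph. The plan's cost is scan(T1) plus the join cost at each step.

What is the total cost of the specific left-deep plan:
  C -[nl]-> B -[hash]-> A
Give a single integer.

9640

step 1: scan C: cost=40, card=40
step 2: join B via nl
    card(P join B) = 40*50/(5) = 400
    cost = 40 + 40*50 = 2040
step 3: join A via hash
    card(P join A) = 400*400/(25) = 6400
    cost = 2040 + 2*400*9 + 400 = 9640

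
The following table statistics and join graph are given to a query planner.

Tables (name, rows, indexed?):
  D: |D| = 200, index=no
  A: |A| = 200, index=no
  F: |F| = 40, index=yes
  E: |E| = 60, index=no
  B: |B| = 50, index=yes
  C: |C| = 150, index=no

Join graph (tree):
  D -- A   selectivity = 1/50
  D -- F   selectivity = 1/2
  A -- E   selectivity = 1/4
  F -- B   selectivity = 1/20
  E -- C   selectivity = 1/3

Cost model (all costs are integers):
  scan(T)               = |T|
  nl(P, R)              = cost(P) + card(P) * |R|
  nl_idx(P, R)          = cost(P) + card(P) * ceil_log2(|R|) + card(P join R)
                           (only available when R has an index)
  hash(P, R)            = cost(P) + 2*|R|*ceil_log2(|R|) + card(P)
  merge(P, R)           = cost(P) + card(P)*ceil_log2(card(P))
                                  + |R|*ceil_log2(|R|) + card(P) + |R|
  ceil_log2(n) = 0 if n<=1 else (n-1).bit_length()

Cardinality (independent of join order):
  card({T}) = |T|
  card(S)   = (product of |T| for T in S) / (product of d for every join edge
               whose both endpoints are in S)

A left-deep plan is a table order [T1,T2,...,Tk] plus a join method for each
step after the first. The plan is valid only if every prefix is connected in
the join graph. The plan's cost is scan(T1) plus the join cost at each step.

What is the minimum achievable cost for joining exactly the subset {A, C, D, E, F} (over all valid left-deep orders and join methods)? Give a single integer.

260000

Selinger DP over subsets of {A,C,D,E,F}:
  {D}: scan cost=200, card=200
  {A}: scan cost=200, card=200
  {F}: scan cost=40, card=40
  {E}: scan cost=60, card=60
  {C}: scan cost=150, card=150
  {AD}: card=800; try (D,hash)→3600, (A,hash)→3600, (D,merge)→3800, (A,merge)→3800, (D,nl)→40200, (A,nl)→40200; best=3600 via (D,hash)
  {DF}: card=4000; try (F,hash)→880, (D,merge)→2120, (F,merge)→2280, (D,hash)→3280, (F,nl_idx)→5400, (D,nl)→8040 …(+1); best=880 via (F,hash)
  {AE}: card=3000; try (E,hash)→1120, (A,merge)→2280, (E,merge)→2420, (A,hash)→3320, (A,nl)→12060, (E,nl)→12200; best=1120 via (E,hash)
  {CE}: card=3000; try (E,hash)→1020, (C,merge)→1830, (E,merge)→1920, (C,hash)→2520, (C,nl)→9060, (E,nl)→9150; best=1020 via (E,hash)
  {ADF}: card=16000; try (F,hash)→4880, (A,hash)→8080, (F,merge)→12680, (F,nl_idx)→24400, (F,nl)→35600, (A,merge)→54680 …(+1); best=4880 via (F,hash)
  {ADE}: card=12000; try (E,hash)→5120, (D,hash)→7320, (E,merge)→12820, (D,merge)→41920, (E,nl)→51600, (D,nl)→601120; best=5120 via (E,hash)
  {ACE}: card=150000; try (C,hash)→6520, (A,hash)→7220, (C,merge)→41470, (A,merge)→41820, (C,nl)→451120, (A,nl)→601020; best=6520 via (C,hash)
  {ADEF}: card=240000; try (F,hash)→17600, (E,hash)→21600, (F,merge)→185400, (E,merge)→245300, (F,nl_idx)→317120, (F,nl)→485120 …(+1); best=17600 via (F,hash)
  {ACDE}: card=600000; try (C,hash)→19520, (D,hash)→159720, (C,merge)→186470, (C,nl)→1805120, (D,merge)→2858320, (D,nl)→30006520; best=19520 via (C,hash)
  {ACDEF}: card=12000000; try (C,hash)→260000, (F,hash)→620000, (C,merge)→4578950, (F,merge)→12619800, (F,nl_idx)→15619520, (F,nl)→24019520 …(+1); best=260000 via (C,hash)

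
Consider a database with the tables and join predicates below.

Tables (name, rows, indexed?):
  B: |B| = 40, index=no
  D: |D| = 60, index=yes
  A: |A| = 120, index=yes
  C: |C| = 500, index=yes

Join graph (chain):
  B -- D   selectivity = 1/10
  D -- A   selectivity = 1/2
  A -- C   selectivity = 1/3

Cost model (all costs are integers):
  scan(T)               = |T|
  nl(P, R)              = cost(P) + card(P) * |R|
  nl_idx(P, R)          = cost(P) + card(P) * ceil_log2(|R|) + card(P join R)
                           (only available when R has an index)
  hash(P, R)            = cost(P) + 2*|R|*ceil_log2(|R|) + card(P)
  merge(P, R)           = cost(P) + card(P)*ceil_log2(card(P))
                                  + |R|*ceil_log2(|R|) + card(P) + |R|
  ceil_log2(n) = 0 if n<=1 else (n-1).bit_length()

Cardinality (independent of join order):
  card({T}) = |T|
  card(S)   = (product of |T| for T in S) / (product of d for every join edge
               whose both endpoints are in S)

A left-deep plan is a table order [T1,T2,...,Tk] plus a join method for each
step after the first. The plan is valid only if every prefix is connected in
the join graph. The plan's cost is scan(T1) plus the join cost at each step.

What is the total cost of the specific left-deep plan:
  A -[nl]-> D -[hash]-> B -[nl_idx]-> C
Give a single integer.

step 1: scan A: cost=120, card=120
step 2: join D via nl
    card(P join D) = 120*60/(2) = 3600
    cost = 120 + 120*60 = 7320
step 3: join B via hash
    card(P join B) = 3600*40/(10) = 14400
    cost = 7320 + 2*40*6 + 3600 = 11400
step 4: join C via nl_idx
    card(P join C) = 14400*500/(3) = 2400000
    cost = 11400 + 14400*9 + 2400000 = 2541000

2541000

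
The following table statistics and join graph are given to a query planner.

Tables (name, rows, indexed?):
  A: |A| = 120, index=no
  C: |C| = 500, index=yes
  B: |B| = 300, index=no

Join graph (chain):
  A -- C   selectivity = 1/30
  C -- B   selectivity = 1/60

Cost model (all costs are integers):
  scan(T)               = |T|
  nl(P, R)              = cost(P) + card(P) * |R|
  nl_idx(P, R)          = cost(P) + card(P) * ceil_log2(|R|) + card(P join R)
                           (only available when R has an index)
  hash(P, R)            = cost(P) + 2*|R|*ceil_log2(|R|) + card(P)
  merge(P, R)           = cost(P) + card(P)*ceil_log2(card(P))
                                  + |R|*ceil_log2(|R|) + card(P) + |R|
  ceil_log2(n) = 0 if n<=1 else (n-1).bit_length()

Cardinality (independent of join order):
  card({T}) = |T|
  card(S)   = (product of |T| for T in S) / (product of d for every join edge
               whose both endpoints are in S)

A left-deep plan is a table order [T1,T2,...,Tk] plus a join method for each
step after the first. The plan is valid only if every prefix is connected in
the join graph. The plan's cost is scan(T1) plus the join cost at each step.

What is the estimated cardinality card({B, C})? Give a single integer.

2500

Tables in S: B(300), C(500)
Edges inside S: C-B(d=60)
numerator = 300 * 500 = 150000
denominator = 60 = 60
card(S) = 150000 / 60 = 2500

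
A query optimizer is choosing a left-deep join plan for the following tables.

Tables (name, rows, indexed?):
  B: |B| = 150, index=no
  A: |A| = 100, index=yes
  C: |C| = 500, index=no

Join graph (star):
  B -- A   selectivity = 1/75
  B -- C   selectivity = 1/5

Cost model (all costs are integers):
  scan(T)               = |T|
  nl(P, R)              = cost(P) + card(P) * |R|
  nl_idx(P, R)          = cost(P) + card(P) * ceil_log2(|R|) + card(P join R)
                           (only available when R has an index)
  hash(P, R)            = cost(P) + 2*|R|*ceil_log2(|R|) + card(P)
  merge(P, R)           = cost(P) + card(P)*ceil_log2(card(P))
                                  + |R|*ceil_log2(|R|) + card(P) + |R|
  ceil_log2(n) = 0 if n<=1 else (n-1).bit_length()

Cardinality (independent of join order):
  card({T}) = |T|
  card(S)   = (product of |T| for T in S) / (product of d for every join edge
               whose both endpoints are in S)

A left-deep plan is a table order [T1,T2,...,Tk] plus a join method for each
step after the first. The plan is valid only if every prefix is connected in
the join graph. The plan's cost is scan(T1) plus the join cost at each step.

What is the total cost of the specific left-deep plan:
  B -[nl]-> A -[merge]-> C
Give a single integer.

step 1: scan B: cost=150, card=150
step 2: join A via nl
    card(P join A) = 150*100/(75) = 200
    cost = 150 + 150*100 = 15150
step 3: join C via merge
    card(P join C) = 200*500/(5) = 20000
    cost = 15150 + 200*8 + 500*9 + 200 + 500 = 21950

21950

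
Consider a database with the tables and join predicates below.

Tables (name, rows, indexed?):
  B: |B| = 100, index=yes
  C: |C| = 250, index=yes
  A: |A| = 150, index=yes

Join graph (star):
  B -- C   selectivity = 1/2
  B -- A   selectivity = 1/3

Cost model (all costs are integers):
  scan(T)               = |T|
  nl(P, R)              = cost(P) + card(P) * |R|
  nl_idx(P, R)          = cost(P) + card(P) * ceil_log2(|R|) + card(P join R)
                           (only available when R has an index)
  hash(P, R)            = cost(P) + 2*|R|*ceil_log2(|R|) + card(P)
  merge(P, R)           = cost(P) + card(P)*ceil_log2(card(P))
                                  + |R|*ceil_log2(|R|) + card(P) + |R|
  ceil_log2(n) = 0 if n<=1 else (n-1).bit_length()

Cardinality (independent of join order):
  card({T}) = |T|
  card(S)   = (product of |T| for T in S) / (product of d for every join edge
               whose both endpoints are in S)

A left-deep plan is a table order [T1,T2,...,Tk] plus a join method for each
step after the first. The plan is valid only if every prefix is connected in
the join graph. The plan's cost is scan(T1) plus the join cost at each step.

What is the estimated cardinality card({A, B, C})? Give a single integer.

Tables in S: A(150), B(100), C(250)
Edges inside S: B-C(d=2), B-A(d=3)
numerator = 150 * 100 * 250 = 3750000
denominator = 2 * 3 = 6
card(S) = 3750000 / 6 = 625000

625000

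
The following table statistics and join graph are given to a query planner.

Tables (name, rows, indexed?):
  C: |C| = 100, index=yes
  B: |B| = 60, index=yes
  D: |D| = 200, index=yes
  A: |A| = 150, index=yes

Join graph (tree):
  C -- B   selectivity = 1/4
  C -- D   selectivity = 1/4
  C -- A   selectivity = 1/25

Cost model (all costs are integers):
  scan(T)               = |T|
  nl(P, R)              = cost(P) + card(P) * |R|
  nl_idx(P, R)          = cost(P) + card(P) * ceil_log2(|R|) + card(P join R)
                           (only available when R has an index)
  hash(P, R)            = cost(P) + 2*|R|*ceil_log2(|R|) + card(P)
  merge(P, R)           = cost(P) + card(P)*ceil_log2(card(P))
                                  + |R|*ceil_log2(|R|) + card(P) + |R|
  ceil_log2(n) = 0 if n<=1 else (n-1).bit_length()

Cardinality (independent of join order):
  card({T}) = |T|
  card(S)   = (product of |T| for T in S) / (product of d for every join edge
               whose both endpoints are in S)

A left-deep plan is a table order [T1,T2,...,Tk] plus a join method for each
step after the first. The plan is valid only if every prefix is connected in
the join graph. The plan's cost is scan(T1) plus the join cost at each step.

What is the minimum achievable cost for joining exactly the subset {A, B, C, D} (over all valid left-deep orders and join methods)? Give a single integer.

Selinger DP over subsets of {A,B,C,D}:
  {C}: scan cost=100, card=100
  {B}: scan cost=60, card=60
  {D}: scan cost=200, card=200
  {A}: scan cost=150, card=150
  {BC}: card=1500; try (B,hash)→920, (C,merge)→1280, (B,merge)→1320, (C,hash)→1520, (C,nl_idx)→1980, (B,nl_idx)→2200 …(+2); best=920 via (B,hash)
  {CD}: card=5000; try (C,hash)→1800, (D,merge)→2700, (C,merge)→2800, (D,hash)→3400, (D,nl_idx)→5900, (C,nl_idx)→6600 …(+2); best=1800 via (C,hash)
  {AC}: card=600; try (A,nl_idx)→1500, (C,hash)→1700, (C,nl_idx)→1800, (A,merge)→2250, (C,merge)→2300, (A,hash)→2600 …(+2); best=1500 via (A,nl_idx)
  {BCD}: card=75000; try (D,hash)→5620, (B,hash)→7520, (D,merge)→20720, (B,merge)→72220, (D,nl_idx)→87920, (B,nl_idx)→106800 …(+2); best=5620 via (D,hash)
  {ABC}: card=9000; try (B,hash)→2820, (A,hash)→4820, (B,merge)→8520, (B,nl_idx)→14100, (A,merge)→20270, (A,nl_idx)→21920 …(+2); best=2820 via (B,hash)
  {ACD}: card=30000; try (D,hash)→5300, (A,hash)→9200, (D,merge)→9900, (D,nl_idx)→36300, (A,nl_idx)→71800, (A,merge)→73150 …(+2); best=5300 via (D,hash)
  {ABCD}: card=450000; try (D,hash)→15020, (B,hash)→36020, (A,hash)→83020, (D,merge)→139620, (B,merge)→485720, (D,nl_idx)→524820 …(+6); best=15020 via (D,hash)

15020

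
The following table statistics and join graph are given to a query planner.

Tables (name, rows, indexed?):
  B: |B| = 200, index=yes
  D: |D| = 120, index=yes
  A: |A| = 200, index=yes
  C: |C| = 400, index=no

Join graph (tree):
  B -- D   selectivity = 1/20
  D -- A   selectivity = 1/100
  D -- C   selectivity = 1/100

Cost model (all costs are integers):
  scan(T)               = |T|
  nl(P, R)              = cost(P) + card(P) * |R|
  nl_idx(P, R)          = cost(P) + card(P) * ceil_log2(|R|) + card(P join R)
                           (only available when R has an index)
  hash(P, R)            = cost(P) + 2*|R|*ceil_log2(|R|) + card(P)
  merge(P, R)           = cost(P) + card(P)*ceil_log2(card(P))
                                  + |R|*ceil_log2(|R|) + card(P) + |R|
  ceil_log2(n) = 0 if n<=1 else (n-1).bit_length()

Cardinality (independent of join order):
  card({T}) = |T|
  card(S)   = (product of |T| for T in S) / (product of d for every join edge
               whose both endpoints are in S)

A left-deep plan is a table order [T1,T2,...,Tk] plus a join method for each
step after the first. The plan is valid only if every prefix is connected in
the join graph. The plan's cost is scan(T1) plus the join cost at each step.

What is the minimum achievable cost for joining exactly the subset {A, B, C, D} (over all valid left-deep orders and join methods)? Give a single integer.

Selinger DP over subsets of {A,B,C,D}:
  {B}: scan cost=200, card=200
  {D}: scan cost=120, card=120
  {A}: scan cost=200, card=200
  {C}: scan cost=400, card=400
  {BD}: card=1200; try (D,hash)→2080, (B,nl_idx)→2280, (D,nl_idx)→2800, (B,merge)→2880, (D,merge)→2960, (B,hash)→3440 …(+2); best=2080 via (D,hash)
  {AD}: card=240; try (A,nl_idx)→1320, (D,nl_idx)→1840, (D,hash)→2080, (A,merge)→2880, (D,merge)→2960, (A,hash)→3440 …(+2); best=1320 via (A,nl_idx)
  {CD}: card=480; try (D,hash)→2480, (D,nl_idx)→3680, (C,merge)→5080, (D,merge)→5360, (C,hash)→7440, (C,nl)→48120 …(+1); best=2480 via (D,hash)
  {ABD}: card=2400; try (B,hash)→4760, (B,merge)→5280, (B,nl_idx)→5640, (A,hash)→6480, (A,nl_idx)→14080, (A,merge)→18280 …(+2); best=4760 via (B,hash)
  {BCD}: card=4800; try (B,hash)→6160, (B,merge)→9080, (C,hash)→10480, (B,nl_idx)→11120, (C,merge)→20480, (B,nl)→98480 …(+1); best=6160 via (B,hash)
  {ACD}: card=960; try (A,hash)→6160, (A,nl_idx)→7280, (C,merge)→7480, (C,hash)→8760, (A,merge)→9080, (C,nl)→97320 …(+1); best=6160 via (A,hash)
  {ABCD}: card=9600; try (B,hash)→10320, (A,hash)→14160, (C,hash)→14360, (B,merge)→18520, (B,nl_idx)→23440, (C,merge)→39960 …(+5); best=10320 via (B,hash)

10320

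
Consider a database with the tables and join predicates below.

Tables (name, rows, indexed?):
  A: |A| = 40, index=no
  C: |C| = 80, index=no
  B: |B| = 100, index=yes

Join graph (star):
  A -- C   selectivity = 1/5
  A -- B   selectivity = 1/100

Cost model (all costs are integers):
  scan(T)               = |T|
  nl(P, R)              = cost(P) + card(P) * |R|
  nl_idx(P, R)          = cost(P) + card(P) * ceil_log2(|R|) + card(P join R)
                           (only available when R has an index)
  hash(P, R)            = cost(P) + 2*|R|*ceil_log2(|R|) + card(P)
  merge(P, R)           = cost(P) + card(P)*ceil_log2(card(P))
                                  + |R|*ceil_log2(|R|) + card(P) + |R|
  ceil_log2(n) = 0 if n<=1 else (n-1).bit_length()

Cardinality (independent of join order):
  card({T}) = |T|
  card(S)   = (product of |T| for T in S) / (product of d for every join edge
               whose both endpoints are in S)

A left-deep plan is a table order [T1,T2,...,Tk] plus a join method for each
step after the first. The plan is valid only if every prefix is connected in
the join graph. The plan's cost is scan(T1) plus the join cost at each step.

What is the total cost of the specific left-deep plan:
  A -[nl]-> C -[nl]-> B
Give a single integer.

step 1: scan A: cost=40, card=40
step 2: join C via nl
    card(P join C) = 40*80/(5) = 640
    cost = 40 + 40*80 = 3240
step 3: join B via nl
    card(P join B) = 640*100/(100) = 640
    cost = 3240 + 640*100 = 67240

67240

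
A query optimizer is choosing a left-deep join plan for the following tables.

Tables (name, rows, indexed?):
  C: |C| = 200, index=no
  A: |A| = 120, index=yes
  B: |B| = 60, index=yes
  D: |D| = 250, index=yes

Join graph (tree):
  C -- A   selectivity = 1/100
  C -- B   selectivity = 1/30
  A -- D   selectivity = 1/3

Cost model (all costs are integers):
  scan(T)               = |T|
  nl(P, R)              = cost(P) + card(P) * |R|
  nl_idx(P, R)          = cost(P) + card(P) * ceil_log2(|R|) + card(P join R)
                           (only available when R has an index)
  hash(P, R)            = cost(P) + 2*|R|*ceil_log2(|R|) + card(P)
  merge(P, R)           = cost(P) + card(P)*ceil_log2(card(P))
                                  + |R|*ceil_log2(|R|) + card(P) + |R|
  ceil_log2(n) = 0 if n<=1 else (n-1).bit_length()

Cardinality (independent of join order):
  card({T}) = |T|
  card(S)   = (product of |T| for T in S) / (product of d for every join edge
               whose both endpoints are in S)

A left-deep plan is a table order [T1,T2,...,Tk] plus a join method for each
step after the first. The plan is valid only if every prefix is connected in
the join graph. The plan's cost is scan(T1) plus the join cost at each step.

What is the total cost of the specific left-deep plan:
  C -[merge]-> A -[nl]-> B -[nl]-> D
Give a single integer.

137360

step 1: scan C: cost=200, card=200
step 2: join A via merge
    card(P join A) = 200*120/(100) = 240
    cost = 200 + 200*8 + 120*7 + 200 + 120 = 2960
step 3: join B via nl
    card(P join B) = 240*60/(30) = 480
    cost = 2960 + 240*60 = 17360
step 4: join D via nl
    card(P join D) = 480*250/(3) = 40000
    cost = 17360 + 480*250 = 137360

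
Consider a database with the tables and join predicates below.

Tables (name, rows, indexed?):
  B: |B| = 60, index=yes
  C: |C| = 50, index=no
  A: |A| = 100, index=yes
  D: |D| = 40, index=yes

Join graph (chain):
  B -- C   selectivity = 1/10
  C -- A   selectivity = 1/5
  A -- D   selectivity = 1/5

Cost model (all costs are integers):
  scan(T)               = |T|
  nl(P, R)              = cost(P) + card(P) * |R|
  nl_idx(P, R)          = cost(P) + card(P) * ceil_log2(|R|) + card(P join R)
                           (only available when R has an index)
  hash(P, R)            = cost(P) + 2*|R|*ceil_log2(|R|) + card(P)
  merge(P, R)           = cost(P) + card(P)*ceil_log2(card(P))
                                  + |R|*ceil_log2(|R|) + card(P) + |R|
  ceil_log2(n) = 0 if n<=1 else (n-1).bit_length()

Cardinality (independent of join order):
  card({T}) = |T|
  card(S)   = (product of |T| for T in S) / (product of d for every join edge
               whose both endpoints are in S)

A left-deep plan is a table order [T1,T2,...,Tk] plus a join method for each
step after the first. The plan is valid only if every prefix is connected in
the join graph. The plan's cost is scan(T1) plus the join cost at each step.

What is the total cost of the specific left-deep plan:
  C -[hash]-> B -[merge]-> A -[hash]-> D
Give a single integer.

11100

step 1: scan C: cost=50, card=50
step 2: join B via hash
    card(P join B) = 50*60/(10) = 300
    cost = 50 + 2*60*6 + 50 = 820
step 3: join A via merge
    card(P join A) = 300*100/(5) = 6000
    cost = 820 + 300*9 + 100*7 + 300 + 100 = 4620
step 4: join D via hash
    card(P join D) = 6000*40/(5) = 48000
    cost = 4620 + 2*40*6 + 6000 = 11100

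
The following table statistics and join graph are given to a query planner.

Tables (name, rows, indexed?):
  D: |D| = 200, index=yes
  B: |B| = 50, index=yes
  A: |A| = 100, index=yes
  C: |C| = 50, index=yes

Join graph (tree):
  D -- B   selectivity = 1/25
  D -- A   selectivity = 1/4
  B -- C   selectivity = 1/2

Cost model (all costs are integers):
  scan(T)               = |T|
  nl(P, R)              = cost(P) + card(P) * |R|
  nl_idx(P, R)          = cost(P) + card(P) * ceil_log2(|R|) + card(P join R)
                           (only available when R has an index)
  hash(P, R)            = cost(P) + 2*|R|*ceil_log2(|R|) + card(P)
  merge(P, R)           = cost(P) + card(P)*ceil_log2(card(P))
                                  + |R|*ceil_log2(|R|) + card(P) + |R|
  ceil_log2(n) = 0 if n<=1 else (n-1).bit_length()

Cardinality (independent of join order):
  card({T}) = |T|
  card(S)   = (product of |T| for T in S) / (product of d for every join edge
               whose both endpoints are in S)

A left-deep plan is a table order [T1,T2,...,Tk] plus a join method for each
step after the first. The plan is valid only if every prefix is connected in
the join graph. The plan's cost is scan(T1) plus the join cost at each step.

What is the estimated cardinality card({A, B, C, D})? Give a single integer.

250000

Tables in S: A(100), B(50), C(50), D(200)
Edges inside S: D-B(d=25), D-A(d=4), B-C(d=2)
numerator = 100 * 50 * 50 * 200 = 50000000
denominator = 25 * 4 * 2 = 200
card(S) = 50000000 / 200 = 250000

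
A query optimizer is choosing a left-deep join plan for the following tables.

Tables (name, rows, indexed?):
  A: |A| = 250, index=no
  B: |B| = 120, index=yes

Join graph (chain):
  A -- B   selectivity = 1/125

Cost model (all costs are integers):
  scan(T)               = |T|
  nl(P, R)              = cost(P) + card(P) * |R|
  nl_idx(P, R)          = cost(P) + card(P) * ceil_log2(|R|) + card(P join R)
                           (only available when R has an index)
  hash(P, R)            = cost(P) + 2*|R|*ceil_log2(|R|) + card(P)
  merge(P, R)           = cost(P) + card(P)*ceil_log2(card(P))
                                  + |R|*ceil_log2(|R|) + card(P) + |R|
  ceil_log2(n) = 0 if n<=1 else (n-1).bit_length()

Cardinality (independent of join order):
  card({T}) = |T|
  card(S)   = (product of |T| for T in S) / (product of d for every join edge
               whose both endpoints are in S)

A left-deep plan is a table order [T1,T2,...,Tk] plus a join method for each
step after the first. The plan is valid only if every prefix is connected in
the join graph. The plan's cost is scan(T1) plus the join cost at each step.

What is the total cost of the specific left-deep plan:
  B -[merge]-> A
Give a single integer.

step 1: scan B: cost=120, card=120
step 2: join A via merge
    card(P join A) = 120*250/(125) = 240
    cost = 120 + 120*7 + 250*8 + 120 + 250 = 3330

3330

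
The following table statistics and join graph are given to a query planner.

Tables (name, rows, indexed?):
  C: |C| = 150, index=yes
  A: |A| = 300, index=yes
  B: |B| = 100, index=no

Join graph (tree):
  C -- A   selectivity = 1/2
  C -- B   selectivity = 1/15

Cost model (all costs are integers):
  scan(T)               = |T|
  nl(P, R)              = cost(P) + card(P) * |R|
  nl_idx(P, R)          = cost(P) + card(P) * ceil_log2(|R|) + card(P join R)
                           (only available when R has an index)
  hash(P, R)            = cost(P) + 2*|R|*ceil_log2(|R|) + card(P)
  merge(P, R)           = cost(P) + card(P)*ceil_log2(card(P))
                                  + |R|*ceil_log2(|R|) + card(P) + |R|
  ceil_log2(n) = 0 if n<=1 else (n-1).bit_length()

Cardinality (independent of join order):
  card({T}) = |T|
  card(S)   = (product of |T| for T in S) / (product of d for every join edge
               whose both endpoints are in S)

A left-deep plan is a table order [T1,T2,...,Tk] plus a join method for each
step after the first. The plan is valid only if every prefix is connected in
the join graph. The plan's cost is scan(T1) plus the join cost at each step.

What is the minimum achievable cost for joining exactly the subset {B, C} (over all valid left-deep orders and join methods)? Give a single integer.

1700

Selinger DP over subsets of {B,C}:
  {C}: scan cost=150, card=150
  {B}: scan cost=100, card=100
  {BC}: card=1000; try (B,hash)→1700, (C,nl_idx)→1900, (C,merge)→2250, (B,merge)→2300, (C,hash)→2600, (C,nl)→15100 …(+1); best=1700 via (B,hash)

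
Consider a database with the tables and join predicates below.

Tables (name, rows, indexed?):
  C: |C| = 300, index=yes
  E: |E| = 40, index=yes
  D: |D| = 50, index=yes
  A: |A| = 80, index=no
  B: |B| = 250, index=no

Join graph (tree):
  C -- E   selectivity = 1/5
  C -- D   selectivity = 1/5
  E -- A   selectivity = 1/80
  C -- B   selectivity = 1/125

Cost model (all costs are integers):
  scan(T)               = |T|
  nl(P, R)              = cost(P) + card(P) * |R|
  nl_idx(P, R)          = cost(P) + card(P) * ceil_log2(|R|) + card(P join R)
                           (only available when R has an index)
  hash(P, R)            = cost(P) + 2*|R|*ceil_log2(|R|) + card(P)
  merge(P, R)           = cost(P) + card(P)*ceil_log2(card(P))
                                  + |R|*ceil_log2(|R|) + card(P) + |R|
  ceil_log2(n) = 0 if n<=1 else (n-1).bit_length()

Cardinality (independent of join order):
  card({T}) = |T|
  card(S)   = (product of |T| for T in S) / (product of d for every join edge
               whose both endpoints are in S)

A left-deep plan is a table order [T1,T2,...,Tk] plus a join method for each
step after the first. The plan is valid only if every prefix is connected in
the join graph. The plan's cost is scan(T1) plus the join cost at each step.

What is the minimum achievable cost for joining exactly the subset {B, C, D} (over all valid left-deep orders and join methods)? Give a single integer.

Selinger DP over subsets of {B,C,D}:
  {C}: scan cost=300, card=300
  {D}: scan cost=50, card=50
  {B}: scan cost=250, card=250
  {CD}: card=3000; try (D,hash)→1200, (C,merge)→3400, (C,nl_idx)→3500, (D,merge)→3650, (D,nl_idx)→5100, (C,hash)→5500 …(+2); best=1200 via (D,hash)
  {BC}: card=600; try (C,nl_idx)→3100, (B,hash)→4600, (C,merge)→5500, (B,merge)→5550, (C,hash)→5900, (C,nl)→75250 …(+1); best=3100 via (C,nl_idx)
  {BCD}: card=6000; try (D,hash)→4300, (B,hash)→8200, (D,merge)→10050, (D,nl_idx)→12700, (D,nl)→33100, (B,merge)→42450 …(+1); best=4300 via (D,hash)

4300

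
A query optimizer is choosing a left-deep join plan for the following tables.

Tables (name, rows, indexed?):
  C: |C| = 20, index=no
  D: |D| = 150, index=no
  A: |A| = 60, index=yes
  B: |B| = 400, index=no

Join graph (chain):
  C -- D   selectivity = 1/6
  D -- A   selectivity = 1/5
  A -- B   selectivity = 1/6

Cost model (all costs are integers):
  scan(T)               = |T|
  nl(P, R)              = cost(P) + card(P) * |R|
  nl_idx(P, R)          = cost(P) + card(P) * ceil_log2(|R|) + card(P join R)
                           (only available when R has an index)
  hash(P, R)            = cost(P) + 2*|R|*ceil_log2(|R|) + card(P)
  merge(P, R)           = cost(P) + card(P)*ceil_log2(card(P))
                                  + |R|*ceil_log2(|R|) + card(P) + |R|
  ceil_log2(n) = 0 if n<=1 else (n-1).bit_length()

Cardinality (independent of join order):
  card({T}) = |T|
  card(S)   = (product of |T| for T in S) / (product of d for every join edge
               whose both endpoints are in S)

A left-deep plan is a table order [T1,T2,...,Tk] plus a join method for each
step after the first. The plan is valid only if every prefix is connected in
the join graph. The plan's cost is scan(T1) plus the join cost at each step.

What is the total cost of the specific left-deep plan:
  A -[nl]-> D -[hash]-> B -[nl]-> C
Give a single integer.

step 1: scan A: cost=60, card=60
step 2: join D via nl
    card(P join D) = 60*150/(5) = 1800
    cost = 60 + 60*150 = 9060
step 3: join B via hash
    card(P join B) = 1800*400/(6) = 120000
    cost = 9060 + 2*400*9 + 1800 = 18060
step 4: join C via nl
    card(P join C) = 120000*20/(6) = 400000
    cost = 18060 + 120000*20 = 2418060

2418060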